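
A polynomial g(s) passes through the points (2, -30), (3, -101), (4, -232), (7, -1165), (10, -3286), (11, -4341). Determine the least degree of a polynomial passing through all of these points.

Divided differences on the nodes 2, 3, 4, 7, 10, 11:
  order 0: -30  -101  -232  -1165  -3286  -4341
  order 1: -71  -131  -311  -707  -1055
  order 2: -30  -45  -66  -87
  order 3: -3  -3  -3
  order 4: 0  0
  order 5: 0
The order-3 divided differences are all -3 (nonzero) and every higher order vanishes, so the data lies on a polynomial of degree exactly 3.

3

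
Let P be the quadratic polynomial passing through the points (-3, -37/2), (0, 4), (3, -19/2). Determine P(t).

P(t) = -2t^2 + (3/2)t + 4

Using the Lagrange interpolation formula with nodes -3, 0, 3:
  L_0(t) = t(t - 3) / 18
  L_1(t) = (t + 3)(t - 3) / -9
  L_2(t) = (t + 3)t / 18
Then P(t) = -37/2·L_0(t) + 4·L_1(t) - 19/2·L_2(t).
Expanding and collecting terms gives P(t) = -2t^2 + (3/2)t + 4.
Check: P(3) = -19/2. ✓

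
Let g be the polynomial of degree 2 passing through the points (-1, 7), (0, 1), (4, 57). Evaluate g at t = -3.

43

Using the Lagrange interpolation formula with nodes -1, 0, 4:
  L_0(t) = t(t - 4) / 5
  L_1(t) = (t + 1)(t - 4) / -4
  L_2(t) = (t + 1)t / 20
Then g(t) = 7·L_0(t) + 1·L_1(t) + 57·L_2(t).
Expanding and collecting terms gives g(t) = 4t^2 - 2t + 1.
Evaluating at t = -3: g(-3) = 43.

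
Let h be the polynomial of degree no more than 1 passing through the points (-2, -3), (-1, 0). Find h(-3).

-6

Write h(n) = an + b. Substituting each data point gives a linear system:
  -2a + b = -3
  -a + b = 0
Solving the system yields a = 3, b = 3.
So h(n) = 3n + 3.
Then h(-3) = -6.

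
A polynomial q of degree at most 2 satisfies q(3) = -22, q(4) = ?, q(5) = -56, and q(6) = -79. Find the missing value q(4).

The 3 known points determine the degree-2 polynomial uniquely.
Write q(u) = au^2 + bu + c. Substituting each data point gives a linear system:
  9a + 3b + c = -22
  25a + 5b + c = -56
  36a + 6b + c = -79
Solving the system yields a = -2, b = -1, c = -1.
So q(u) = -2u² - u - 1.
Then q(4) = -37.

-37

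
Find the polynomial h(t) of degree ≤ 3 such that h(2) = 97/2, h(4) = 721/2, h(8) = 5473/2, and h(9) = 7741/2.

h(t) = 5t^3 + 3t^2 - 2t + 1/2

Using the Lagrange interpolation formula with nodes 2, 4, 8, 9:
  L_0(t) = (t - 4)(t - 8)(t - 9) / -84
  L_1(t) = (t - 2)(t - 8)(t - 9) / 40
  L_2(t) = (t - 2)(t - 4)(t - 9) / -24
  L_3(t) = (t - 2)(t - 4)(t - 8) / 35
Then h(t) = 97/2·L_0(t) + 721/2·L_1(t) + 5473/2·L_2(t) + 7741/2·L_3(t).
Expanding and collecting terms gives h(t) = 5t³ + 3t² - 2t + 1/2.
Check: h(9) = 7741/2. ✓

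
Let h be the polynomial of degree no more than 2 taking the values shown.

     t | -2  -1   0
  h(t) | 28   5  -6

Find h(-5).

Write h(t) = at^2 + bt + c. Substituting each data point gives a linear system:
  4a - 2b + c = 28
  a - b + c = 5
  c = -6
Solving the system yields a = 6, b = -5, c = -6.
So h(t) = 6t^2 - 5t - 6.
Then h(-5) = 169.

169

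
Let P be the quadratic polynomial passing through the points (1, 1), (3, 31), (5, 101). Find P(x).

P(x) = 5x^2 - 5x + 1

Write P(x) = ax^2 + bx + c. Substituting each data point gives a linear system:
  a + b + c = 1
  9a + 3b + c = 31
  25a + 5b + c = 101
Solving the system yields a = 5, b = -5, c = 1.
So P(x) = 5x² - 5x + 1.
Check: P(5) = 101. ✓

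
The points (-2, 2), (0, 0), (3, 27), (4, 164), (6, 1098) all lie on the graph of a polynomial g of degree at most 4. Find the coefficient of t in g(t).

Write g(t) = at^4 + bt^3 + ct^2 + dt + e. Substituting each data point gives a linear system:
  16a - 8b + 4c - 2d + e = 2
  e = 0
  81a + 27b + 9c + 3d + e = 27
  256a + 64b + 16c + 4d + e = 164
  1296a + 216b + 36c + 6d + e = 1098
Solving the system yields a = 1, b = 0, c = -5, d = -3, e = 0.
So g(t) = t^4 - 5t^2 - 3t.
The coefficient of t is -3.

-3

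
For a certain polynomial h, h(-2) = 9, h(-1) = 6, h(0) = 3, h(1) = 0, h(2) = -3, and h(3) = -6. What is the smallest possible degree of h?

1

Forward differences of the values at u = -2, -1, 0, 1, 2, 3:
  h  : 9  6  3  0  -3  -6
  Δ  : -3  -3  -3  -3  -3
  Δ^2: 0  0  0  0
  Δ^3: 0  0  0
  Δ^4: 0  0
  Δ^5: 0
The first differences are constant (-3) and nonzero, while all higher differences vanish, so the minimal degree is 1.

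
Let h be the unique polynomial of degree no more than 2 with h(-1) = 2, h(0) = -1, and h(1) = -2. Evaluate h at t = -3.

Forward differences of the values at t = -1, 0, 1:
  h  : 2  -1  -2
  Δ  : -3  -1
  Δ^2: 2
The second differences are constant, confirming degree 2.
Interpolating (Newton forward form) and evaluating at t = -3 gives h(-3) = 14.

14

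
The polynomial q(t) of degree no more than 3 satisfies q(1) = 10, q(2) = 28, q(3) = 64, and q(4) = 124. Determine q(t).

Write q(t) = at^3 + bt^2 + ct + d. Substituting each data point gives a linear system:
  a + b + c + d = 10
  8a + 4b + 2c + d = 28
  27a + 9b + 3c + d = 64
  64a + 16b + 4c + d = 124
Solving the system yields a = 1, b = 3, c = 2, d = 4.
So q(t) = t^3 + 3t^2 + 2t + 4.
Check: q(3) = 64. ✓

q(t) = t^3 + 3t^2 + 2t + 4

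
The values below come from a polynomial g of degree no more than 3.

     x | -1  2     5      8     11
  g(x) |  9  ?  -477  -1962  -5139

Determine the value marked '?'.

The 4 known points determine the degree-3 polynomial uniquely.
Write g(x) = ax^3 + bx^2 + cx + d. Substituting each data point gives a linear system:
  -a + b - c + d = 9
  125a + 25b + 5c + d = -477
  512a + 64b + 8c + d = -1962
  1331a + 121b + 11c + d = -5139
Solving the system yields a = -4, b = 2, c = -5, d = -2.
So g(x) = -4x³ + 2x² - 5x - 2.
Then g(2) = -36.

-36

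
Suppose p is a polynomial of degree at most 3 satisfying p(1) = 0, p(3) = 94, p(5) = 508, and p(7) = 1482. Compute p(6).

910

Forward differences of the values at u = 1, 3, 5, 7:
  p  : 0  94  508  1482
  Δ  : 94  414  974
  Δ^2: 320  560
  Δ^3: 240
The third differences are constant, confirming degree 3.
Interpolating (Newton forward form) and evaluating at u = 6 gives p(6) = 910.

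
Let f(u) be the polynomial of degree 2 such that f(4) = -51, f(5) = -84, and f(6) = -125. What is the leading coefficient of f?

-4

Write f(u) = au^2 + bu + c. Substituting each data point gives a linear system:
  16a + 4b + c = -51
  25a + 5b + c = -84
  36a + 6b + c = -125
Solving the system yields a = -4, b = 3, c = 1.
So f(u) = -4u^2 + 3u + 1.
The leading coefficient is -4.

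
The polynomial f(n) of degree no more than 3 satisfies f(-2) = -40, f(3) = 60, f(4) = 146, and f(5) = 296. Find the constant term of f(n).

6

Write f(n) = an^3 + bn^2 + cn + d. Substituting each data point gives a linear system:
  -8a + 4b - 2c + d = -40
  27a + 9b + 3c + d = 60
  64a + 16b + 4c + d = 146
  125a + 25b + 5c + d = 296
Solving the system yields a = 3, b = -4, c = 3, d = 6.
So f(n) = 3n³ - 4n² + 3n + 6.
The constant term is 6.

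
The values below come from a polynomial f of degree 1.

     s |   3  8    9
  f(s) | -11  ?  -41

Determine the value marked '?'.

-36

The 2 known points determine the degree-1 polynomial uniquely.
Write f(s) = as + b. Substituting each data point gives a linear system:
  3a + b = -11
  9a + b = -41
Solving the system yields a = -5, b = 4.
So f(s) = -5s + 4.
Then f(8) = -36.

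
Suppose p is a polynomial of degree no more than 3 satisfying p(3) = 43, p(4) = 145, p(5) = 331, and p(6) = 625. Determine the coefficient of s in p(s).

Write p(s) = as^3 + bs^2 + cs + d. Substituting each data point gives a linear system:
  27a + 9b + 3c + d = 43
  64a + 16b + 4c + d = 145
  125a + 25b + 5c + d = 331
  216a + 36b + 6c + d = 625
Solving the system yields a = 4, b = -6, c = -4, d = 1.
So p(s) = 4s^3 - 6s^2 - 4s + 1.
The coefficient of s is -4.

-4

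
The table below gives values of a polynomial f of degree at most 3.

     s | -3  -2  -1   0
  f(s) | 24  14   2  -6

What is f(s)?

Write f(s) = as^3 + bs^2 + cs + d. Substituting each data point gives a linear system:
  -27a + 9b - 3c + d = 24
  -8a + 4b - 2c + d = 14
  -a + b - c + d = 2
  d = -6
Solving the system yields a = 1, b = 5, c = -4, d = -6.
So f(s) = s^3 + 5s^2 - 4s - 6.
Check: f(-2) = 14. ✓

f(s) = s^3 + 5s^2 - 4s - 6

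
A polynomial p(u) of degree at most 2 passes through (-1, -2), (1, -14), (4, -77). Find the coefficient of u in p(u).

Write p(u) = au^2 + bu + c. Substituting each data point gives a linear system:
  a - b + c = -2
  a + b + c = -14
  16a + 4b + c = -77
Solving the system yields a = -3, b = -6, c = -5.
So p(u) = -3u² - 6u - 5.
The coefficient of u is -6.

-6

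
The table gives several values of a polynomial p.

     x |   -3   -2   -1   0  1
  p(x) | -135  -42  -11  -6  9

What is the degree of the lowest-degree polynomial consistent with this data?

3

Forward differences of the values at x = -3, -2, -1, 0, 1:
  p  : -135  -42  -11  -6  9
  Δ  : 93  31  5  15
  Δ^2: -62  -26  10
  Δ^3: 36  36
  Δ^4: 0
The third differences are constant (36) and nonzero, while all higher differences vanish, so the minimal degree is 3.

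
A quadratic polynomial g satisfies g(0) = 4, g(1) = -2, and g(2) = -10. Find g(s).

Using the Lagrange interpolation formula with nodes 0, 1, 2:
  L_0(s) = (s - 1)(s - 2) / 2
  L_1(s) = s(s - 2) / -1
  L_2(s) = s(s - 1) / 2
Then g(s) = 4·L_0(s) - 2·L_1(s) - 10·L_2(s).
Expanding and collecting terms gives g(s) = -s² - 5s + 4.
Check: g(2) = -10. ✓

g(s) = -s^2 - 5s + 4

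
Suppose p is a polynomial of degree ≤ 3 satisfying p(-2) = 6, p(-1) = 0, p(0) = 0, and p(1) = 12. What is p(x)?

Using the Lagrange interpolation formula with nodes -2, -1, 0, 1:
  L_0(x) = (x + 1)x(x - 1) / -6
  L_1(x) = (x + 2)x(x - 1) / 2
  L_2(x) = (x + 2)(x + 1)(x - 1) / -2
  L_3(x) = (x + 2)(x + 1)x / 6
Then p(x) = 6·L_0(x) + 0·L_1(x) + 0·L_2(x) + 12·L_3(x).
Expanding and collecting terms gives p(x) = x³ + 6x² + 5x.
Check: p(0) = 0. ✓

p(x) = x^3 + 6x^2 + 5x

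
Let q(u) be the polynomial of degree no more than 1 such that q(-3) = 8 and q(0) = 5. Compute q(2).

3

Write q(u) = au + b. Substituting each data point gives a linear system:
  -3a + b = 8
  b = 5
Solving the system yields a = -1, b = 5.
So q(u) = -u + 5.
Then q(2) = 3.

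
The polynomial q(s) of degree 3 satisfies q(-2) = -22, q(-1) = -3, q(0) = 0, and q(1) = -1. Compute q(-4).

-156

Using the Lagrange interpolation formula with nodes -2, -1, 0, 1:
  L_0(s) = (s + 1)s(s - 1) / -6
  L_1(s) = (s + 2)s(s - 1) / 2
  L_2(s) = (s + 2)(s + 1)(s - 1) / -2
  L_3(s) = (s + 2)(s + 1)s / 6
Then q(s) = -22·L_0(s) - 3·L_1(s) + 0·L_2(s) - 1·L_3(s).
Expanding and collecting terms gives q(s) = 2s^3 - 2s^2 - s.
Evaluating at s = -4: q(-4) = -156.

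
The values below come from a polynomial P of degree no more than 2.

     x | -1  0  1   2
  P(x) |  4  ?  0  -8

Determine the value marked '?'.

4

The 3 known points determine the degree-2 polynomial uniquely.
Write P(x) = ax^2 + bx + c. Substituting each data point gives a linear system:
  a - b + c = 4
  a + b + c = 0
  4a + 2b + c = -8
Solving the system yields a = -2, b = -2, c = 4.
So P(x) = -2x^2 - 2x + 4.
Then P(0) = 4.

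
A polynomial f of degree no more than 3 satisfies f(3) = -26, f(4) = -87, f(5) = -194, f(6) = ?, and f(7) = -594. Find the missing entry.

-359

On equispaced nodes a degree-3 polynomial has vanishing fourth forward difference, so
  f(3) - 4·f(4) + 6·f(5) - 4·f(6) + f(7) = 0.
Substituting the known values and solving for f(6):
  -4·f(6) = 1436
  f(6) = -359.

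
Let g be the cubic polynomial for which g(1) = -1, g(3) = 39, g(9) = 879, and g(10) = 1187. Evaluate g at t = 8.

Write g(t) = at^3 + bt^2 + ct + d. Substituting each data point gives a linear system:
  a + b + c + d = -1
  27a + 9b + 3c + d = 39
  729a + 81b + 9c + d = 879
  1000a + 100b + 10c + d = 1187
Solving the system yields a = 1, b = 2, c = -1, d = -3.
So g(t) = t^3 + 2t^2 - t - 3.
Then g(8) = 629.

629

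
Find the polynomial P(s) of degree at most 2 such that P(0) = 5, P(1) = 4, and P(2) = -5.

Using the Lagrange interpolation formula with nodes 0, 1, 2:
  L_0(s) = (s - 1)(s - 2) / 2
  L_1(s) = s(s - 2) / -1
  L_2(s) = s(s - 1) / 2
Then P(s) = 5·L_0(s) + 4·L_1(s) - 5·L_2(s).
Expanding and collecting terms gives P(s) = -4s^2 + 3s + 5.
Check: P(2) = -5. ✓

P(s) = -4s^2 + 3s + 5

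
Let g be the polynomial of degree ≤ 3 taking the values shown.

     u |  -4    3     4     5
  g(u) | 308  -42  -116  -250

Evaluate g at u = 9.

-1746

Using the Lagrange interpolation formula with nodes -4, 3, 4, 5:
  L_0(u) = (u - 3)(u - 4)(u - 5) / -504
  L_1(u) = (u + 4)(u - 4)(u - 5) / 14
  L_2(u) = (u + 4)(u - 3)(u - 5) / -8
  L_3(u) = (u + 4)(u - 3)(u - 4) / 18
Then g(u) = 308·L_0(u) - 42·L_1(u) - 116·L_2(u) - 250·L_3(u).
Expanding and collecting terms gives g(u) = -3u³ + 6u² - 5u.
Evaluating at u = 9: g(9) = -1746.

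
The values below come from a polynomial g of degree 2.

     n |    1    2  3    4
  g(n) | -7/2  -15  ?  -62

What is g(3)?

-69/2

On equispaced nodes a degree-2 polynomial has vanishing third forward difference, so
  - g(1) + 3·g(2) - 3·g(3) + g(4) = 0.
Substituting the known values and solving for g(3):
  -3·g(3) = 207/2
  g(3) = -69/2.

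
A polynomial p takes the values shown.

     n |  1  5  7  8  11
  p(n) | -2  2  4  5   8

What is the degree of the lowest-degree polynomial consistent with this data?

Divided differences on the nodes 1, 5, 7, 8, 11:
  order 0: -2  2  4  5  8
  order 1: 1  1  1  1
  order 2: 0  0  0
  order 3: 0  0
  order 4: 0
The order-1 divided differences are all 1 (nonzero) and every higher order vanishes, so the data lies on a polynomial of degree exactly 1.

1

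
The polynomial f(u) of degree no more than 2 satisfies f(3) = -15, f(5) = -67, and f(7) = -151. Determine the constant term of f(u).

Write f(u) = au^2 + bu + c. Substituting each data point gives a linear system:
  9a + 3b + c = -15
  25a + 5b + c = -67
  49a + 7b + c = -151
Solving the system yields a = -4, b = 6, c = 3.
So f(u) = -4u^2 + 6u + 3.
The constant term is 3.

3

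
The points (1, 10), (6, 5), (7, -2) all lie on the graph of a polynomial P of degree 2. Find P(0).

Using the Lagrange interpolation formula with nodes 1, 6, 7:
  L_0(n) = (n - 6)(n - 7) / 30
  L_1(n) = (n - 1)(n - 7) / -5
  L_2(n) = (n - 1)(n - 6) / 6
Then P(n) = 10·L_0(n) + 5·L_1(n) - 2·L_2(n).
Expanding and collecting terms gives P(n) = -n² + 6n + 5.
Evaluating at n = 0: P(0) = 5.

5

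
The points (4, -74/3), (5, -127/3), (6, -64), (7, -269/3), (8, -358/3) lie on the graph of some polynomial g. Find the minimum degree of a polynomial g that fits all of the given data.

Forward differences of the values at n = 4, 5, 6, 7, 8:
  g  : -74/3  -127/3  -64  -269/3  -358/3
  Δ  : -53/3  -65/3  -77/3  -89/3
  Δ^2: -4  -4  -4
  Δ^3: 0  0
  Δ^4: 0
The second differences are constant (-4) and nonzero, while all higher differences vanish, so the minimal degree is 2.

2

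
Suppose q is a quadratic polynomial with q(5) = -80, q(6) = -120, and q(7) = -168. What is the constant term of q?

Write q(x) = ax^2 + bx + c. Substituting each data point gives a linear system:
  25a + 5b + c = -80
  36a + 6b + c = -120
  49a + 7b + c = -168
Solving the system yields a = -4, b = 4, c = 0.
So q(x) = -4x^2 + 4x.
The constant term is 0.

0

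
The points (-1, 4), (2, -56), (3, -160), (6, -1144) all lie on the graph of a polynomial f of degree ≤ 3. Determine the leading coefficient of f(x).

-5

Write f(x) = ax^3 + bx^2 + cx + d. Substituting each data point gives a linear system:
  -a + b - c + d = 4
  8a + 4b + 2c + d = -56
  27a + 9b + 3c + d = -160
  216a + 36b + 6c + d = -1144
Solving the system yields a = -5, b = -1, c = -4, d = -4.
So f(x) = -5x^3 - x^2 - 4x - 4.
The leading coefficient is -5.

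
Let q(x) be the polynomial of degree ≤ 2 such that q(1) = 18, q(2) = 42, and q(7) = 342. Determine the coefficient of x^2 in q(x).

Write q(x) = ax^2 + bx + c. Substituting each data point gives a linear system:
  a + b + c = 18
  4a + 2b + c = 42
  49a + 7b + c = 342
Solving the system yields a = 6, b = 6, c = 6.
So q(x) = 6x^2 + 6x + 6.
The leading coefficient is 6.

6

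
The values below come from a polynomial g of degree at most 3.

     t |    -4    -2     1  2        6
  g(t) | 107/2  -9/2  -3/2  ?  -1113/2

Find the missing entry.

The 4 known points determine the degree-3 polynomial uniquely.
Write g(t) = at^3 + bt^2 + ct + d. Substituting each data point gives a linear system:
  -64a + 16b - 4c + d = 107/2
  -8a + 4b - 2c + d = -9/2
  a + b + c + d = -3/2
  216a + 36b + 6c + d = -1113/2
Solving the system yields a = -2, b = -4, c = 3, d = 3/2.
So g(t) = -2t^3 - 4t^2 + 3t + 3/2.
Then g(2) = -49/2.

-49/2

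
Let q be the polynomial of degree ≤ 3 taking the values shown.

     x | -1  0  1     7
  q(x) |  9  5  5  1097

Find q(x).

Using the Lagrange interpolation formula with nodes -1, 0, 1, 7:
  L_0(x) = x(x - 1)(x - 7) / -16
  L_1(x) = (x + 1)(x - 1)(x - 7) / 7
  L_2(x) = (x + 1)x(x - 7) / -12
  L_3(x) = (x + 1)x(x - 1) / 336
Then q(x) = 9·L_0(x) + 5·L_1(x) + 5·L_2(x) + 1097·L_3(x).
Expanding and collecting terms gives q(x) = 3x^3 + 2x^2 - 5x + 5.
Check: q(-1) = 9. ✓

q(x) = 3x^3 + 2x^2 - 5x + 5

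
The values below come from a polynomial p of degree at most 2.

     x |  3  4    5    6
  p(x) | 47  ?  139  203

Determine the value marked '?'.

The 3 known points determine the degree-2 polynomial uniquely.
Write p(x) = ax^2 + bx + c. Substituting each data point gives a linear system:
  9a + 3b + c = 47
  25a + 5b + c = 139
  36a + 6b + c = 203
Solving the system yields a = 6, b = -2, c = -1.
So p(x) = 6x^2 - 2x - 1.
Then p(4) = 87.

87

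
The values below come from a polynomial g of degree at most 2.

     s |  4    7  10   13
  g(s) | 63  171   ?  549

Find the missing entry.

The 3 known points determine the degree-2 polynomial uniquely.
Write g(s) = as^2 + bs + c. Substituting each data point gives a linear system:
  16a + 4b + c = 63
  49a + 7b + c = 171
  169a + 13b + c = 549
Solving the system yields a = 3, b = 3, c = 3.
So g(s) = 3s² + 3s + 3.
Then g(10) = 333.

333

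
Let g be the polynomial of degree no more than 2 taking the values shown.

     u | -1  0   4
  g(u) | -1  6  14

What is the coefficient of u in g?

Write g(u) = au^2 + bu + c. Substituting each data point gives a linear system:
  a - b + c = -1
  c = 6
  16a + 4b + c = 14
Solving the system yields a = -1, b = 6, c = 6.
So g(u) = -u^2 + 6u + 6.
The coefficient of u is 6.

6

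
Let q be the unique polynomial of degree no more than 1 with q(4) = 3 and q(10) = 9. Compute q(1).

Using the Lagrange interpolation formula with nodes 4, 10:
  L_0(n) = (n - 10) / -6
  L_1(n) = (n - 4) / 6
Then q(n) = 3·L_0(n) + 9·L_1(n).
Expanding and collecting terms gives q(n) = n - 1.
Evaluating at n = 1: q(1) = 0.

0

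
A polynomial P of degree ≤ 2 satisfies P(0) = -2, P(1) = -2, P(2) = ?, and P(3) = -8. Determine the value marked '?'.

On equispaced nodes a degree-2 polynomial has vanishing third forward difference, so
  - P(0) + 3·P(1) - 3·P(2) + P(3) = 0.
Substituting the known values and solving for P(2):
  -3·P(2) = 12
  P(2) = -4.

-4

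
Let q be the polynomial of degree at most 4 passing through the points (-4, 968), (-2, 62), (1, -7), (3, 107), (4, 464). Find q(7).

Using the Lagrange interpolation formula with nodes -4, -2, 1, 3, 4:
  L_0(t) = (t + 2)(t - 1)(t - 3)(t - 4) / 560
  L_1(t) = (t + 4)(t - 1)(t - 3)(t - 4) / -180
  L_2(t) = (t + 4)(t + 2)(t - 3)(t - 4) / 90
  L_3(t) = (t + 4)(t + 2)(t - 1)(t - 4) / -70
  L_4(t) = (t + 4)(t + 2)(t - 1)(t - 3) / 144
Then q(t) = 968·L_0(t) + 62·L_1(t) - 7·L_2(t) + 107·L_3(t) + 464·L_4(t).
Expanding and collecting terms gives q(t) = 3t^4 - 4t^3 - 3t^2 + t - 4.
Evaluating at t = 7: q(7) = 5687.

5687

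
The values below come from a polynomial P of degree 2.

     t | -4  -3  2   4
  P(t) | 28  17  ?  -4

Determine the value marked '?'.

-8

The 3 known points determine the degree-2 polynomial uniquely.
Write P(t) = at^2 + bt + c. Substituting each data point gives a linear system:
  16a - 4b + c = 28
  9a - 3b + c = 17
  16a + 4b + c = -4
Solving the system yields a = 1, b = -4, c = -4.
So P(t) = t^2 - 4t - 4.
Then P(2) = -8.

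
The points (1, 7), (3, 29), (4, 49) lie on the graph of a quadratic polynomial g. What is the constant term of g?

Write g(u) = au^2 + bu + c. Substituting each data point gives a linear system:
  a + b + c = 7
  9a + 3b + c = 29
  16a + 4b + c = 49
Solving the system yields a = 3, b = -1, c = 5.
So g(u) = 3u^2 - u + 5.
The constant term is 5.

5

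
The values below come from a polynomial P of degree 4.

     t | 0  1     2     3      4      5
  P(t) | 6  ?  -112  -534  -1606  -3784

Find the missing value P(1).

On equispaced nodes a degree-4 polynomial has vanishing fifth forward difference, so
  - P(0) + 5·P(1) - 10·P(2) + 10·P(3) - 5·P(4) + P(5) = 0.
Substituting the known values and solving for P(1):
  5·P(1) = -20
  P(1) = -4.

-4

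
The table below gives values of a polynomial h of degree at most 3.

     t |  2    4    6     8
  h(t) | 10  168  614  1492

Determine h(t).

Write h(t) = at^3 + bt^2 + ct + d. Substituting each data point gives a linear system:
  8a + 4b + 2c + d = 10
  64a + 16b + 4c + d = 168
  216a + 36b + 6c + d = 614
  512a + 64b + 8c + d = 1492
Solving the system yields a = 3, b = 0, c = -5, d = -4.
So h(t) = 3t³ - 5t - 4.
Check: h(4) = 168. ✓

h(t) = 3t^3 - 5t - 4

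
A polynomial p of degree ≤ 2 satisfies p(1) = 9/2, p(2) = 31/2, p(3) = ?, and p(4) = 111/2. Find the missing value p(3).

65/2

The 3 known points determine the degree-2 polynomial uniquely.
Write p(x) = ax^2 + bx + c. Substituting each data point gives a linear system:
  a + b + c = 9/2
  4a + 2b + c = 31/2
  16a + 4b + c = 111/2
Solving the system yields a = 3, b = 2, c = -1/2.
So p(x) = 3x^2 + 2x - 1/2.
Then p(3) = 65/2.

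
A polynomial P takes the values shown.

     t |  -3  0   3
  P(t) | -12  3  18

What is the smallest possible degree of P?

1

Forward differences of the values at t = -3, 0, 3:
  P  : -12  3  18
  Δ  : 15  15
  Δ^2: 0
The first differences are constant (15) and nonzero, while all higher differences vanish, so the minimal degree is 1.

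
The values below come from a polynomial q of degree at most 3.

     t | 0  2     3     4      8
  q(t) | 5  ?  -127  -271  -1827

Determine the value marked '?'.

-45

The 4 known points determine the degree-3 polynomial uniquely.
Write q(t) = at^3 + bt^2 + ct + d. Substituting each data point gives a linear system:
  d = 5
  27a + 9b + 3c + d = -127
  64a + 16b + 4c + d = -271
  512a + 64b + 8c + d = -1827
Solving the system yields a = -3, b = -4, c = -5, d = 5.
So q(t) = -3t^3 - 4t^2 - 5t + 5.
Then q(2) = -45.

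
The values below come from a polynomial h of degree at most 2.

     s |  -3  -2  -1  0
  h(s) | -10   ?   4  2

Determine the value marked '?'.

0

The 3 known points determine the degree-2 polynomial uniquely.
Write h(s) = as^2 + bs + c. Substituting each data point gives a linear system:
  9a - 3b + c = -10
  a - b + c = 4
  c = 2
Solving the system yields a = -3, b = -5, c = 2.
So h(s) = -3s² - 5s + 2.
Then h(-2) = 0.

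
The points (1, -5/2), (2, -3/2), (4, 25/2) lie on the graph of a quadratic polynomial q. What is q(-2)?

Using the Lagrange interpolation formula with nodes 1, 2, 4:
  L_0(s) = (s - 2)(s - 4) / 3
  L_1(s) = (s - 1)(s - 4) / -2
  L_2(s) = (s - 1)(s - 2) / 6
Then q(s) = -5/2·L_0(s) - 3/2·L_1(s) + 25/2·L_2(s).
Expanding and collecting terms gives q(s) = 2s^2 - 5s + 1/2.
Evaluating at s = -2: q(-2) = 37/2.

37/2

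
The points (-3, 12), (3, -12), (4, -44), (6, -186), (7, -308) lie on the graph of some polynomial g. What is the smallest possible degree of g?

3

Divided differences on the nodes -3, 3, 4, 6, 7:
  order 0: 12  -12  -44  -186  -308
  order 1: -4  -32  -71  -122
  order 2: -4  -13  -17
  order 3: -1  -1
  order 4: 0
The order-3 divided differences are all -1 (nonzero) and every higher order vanishes, so the data lies on a polynomial of degree exactly 3.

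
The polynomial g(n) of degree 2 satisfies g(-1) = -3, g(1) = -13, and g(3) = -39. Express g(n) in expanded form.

Using the Lagrange interpolation formula with nodes -1, 1, 3:
  L_0(n) = (n - 1)(n - 3) / 8
  L_1(n) = (n + 1)(n - 3) / -4
  L_2(n) = (n + 1)(n - 1) / 8
Then g(n) = -3·L_0(n) - 13·L_1(n) - 39·L_2(n).
Expanding and collecting terms gives g(n) = -2n² - 5n - 6.
Check: g(-1) = -3. ✓

g(n) = -2n^2 - 5n - 6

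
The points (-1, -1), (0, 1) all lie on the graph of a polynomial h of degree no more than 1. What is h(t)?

h(t) = 2t + 1

Using the Lagrange interpolation formula with nodes -1, 0:
  L_0(t) = t / -1
  L_1(t) = (t + 1) / 1
Then h(t) = -1·L_0(t) + 1·L_1(t).
Expanding and collecting terms gives h(t) = 2t + 1.
Check: h(-1) = -1. ✓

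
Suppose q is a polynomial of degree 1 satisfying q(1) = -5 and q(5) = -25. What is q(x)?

q(x) = -5x

Using the Lagrange interpolation formula with nodes 1, 5:
  L_0(x) = (x - 5) / -4
  L_1(x) = (x - 1) / 4
Then q(x) = -5·L_0(x) - 25·L_1(x).
Expanding and collecting terms gives q(x) = -5x.
Check: q(5) = -25. ✓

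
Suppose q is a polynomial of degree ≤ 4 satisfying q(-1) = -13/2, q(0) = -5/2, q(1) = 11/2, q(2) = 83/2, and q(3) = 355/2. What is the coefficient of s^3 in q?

0

Write q(s) = as^4 + bs^3 + cs^2 + ds + e. Substituting each data point gives a linear system:
  a - b + c - d + e = -13/2
  e = -5/2
  a + b + c + d + e = 11/2
  16a + 8b + 4c + 2d + e = 83/2
  81a + 27b + 9c + 3d + e = 355/2
Solving the system yields a = 2, b = 0, c = 0, d = 6, e = -5/2.
So q(s) = 2s^4 + 6s - 5/2.
The coefficient of s^3 is 0.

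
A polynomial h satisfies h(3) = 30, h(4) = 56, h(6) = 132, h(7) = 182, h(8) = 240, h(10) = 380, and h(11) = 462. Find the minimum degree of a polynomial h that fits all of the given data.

2

Divided differences on the nodes 3, 4, 6, 7, 8, 10, 11:
  order 0: 30  56  132  182  240  380  462
  order 1: 26  38  50  58  70  82
  order 2: 4  4  4  4  4
  order 3: 0  0  0  0
  order 4: 0  0  0
  order 5: 0  0
  order 6: 0
The order-2 divided differences are all 4 (nonzero) and every higher order vanishes, so the data lies on a polynomial of degree exactly 2.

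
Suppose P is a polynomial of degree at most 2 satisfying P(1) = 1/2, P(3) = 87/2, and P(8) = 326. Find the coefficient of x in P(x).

3/2

Write P(x) = ax^2 + bx + c. Substituting each data point gives a linear system:
  a + b + c = 1/2
  9a + 3b + c = 87/2
  64a + 8b + c = 326
Solving the system yields a = 5, b = 3/2, c = -6.
So P(x) = 5x^2 + (3/2)x - 6.
The coefficient of x is 3/2.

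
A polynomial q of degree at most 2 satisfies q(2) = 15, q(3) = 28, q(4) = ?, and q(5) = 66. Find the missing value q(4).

45

On equispaced nodes a degree-2 polynomial has vanishing third forward difference, so
  - q(2) + 3·q(3) - 3·q(4) + q(5) = 0.
Substituting the known values and solving for q(4):
  -3·q(4) = -135
  q(4) = 45.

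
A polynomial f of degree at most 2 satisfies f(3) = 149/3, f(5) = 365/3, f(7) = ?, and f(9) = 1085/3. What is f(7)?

On equispaced nodes a degree-2 polynomial has vanishing third forward difference, so
  - f(3) + 3·f(5) - 3·f(7) + f(9) = 0.
Substituting the known values and solving for f(7):
  -3·f(7) = -677
  f(7) = 677/3.

677/3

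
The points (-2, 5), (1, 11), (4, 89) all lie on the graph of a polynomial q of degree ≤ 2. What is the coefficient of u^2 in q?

Write q(u) = au^2 + bu + c. Substituting each data point gives a linear system:
  4a - 2b + c = 5
  a + b + c = 11
  16a + 4b + c = 89
Solving the system yields a = 4, b = 6, c = 1.
So q(u) = 4u^2 + 6u + 1.
The leading coefficient is 4.

4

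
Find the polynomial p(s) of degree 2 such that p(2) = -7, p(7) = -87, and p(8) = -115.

p(s) = -2s^2 + 2s - 3

Write p(s) = as^2 + bs + c. Substituting each data point gives a linear system:
  4a + 2b + c = -7
  49a + 7b + c = -87
  64a + 8b + c = -115
Solving the system yields a = -2, b = 2, c = -3.
So p(s) = -2s^2 + 2s - 3.
Check: p(8) = -115. ✓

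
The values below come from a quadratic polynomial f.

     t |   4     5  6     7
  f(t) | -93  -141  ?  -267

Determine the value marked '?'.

-199

The 3 known points determine the degree-2 polynomial uniquely.
Write f(t) = at^2 + bt + c. Substituting each data point gives a linear system:
  16a + 4b + c = -93
  25a + 5b + c = -141
  49a + 7b + c = -267
Solving the system yields a = -5, b = -3, c = -1.
So f(t) = -5t^2 - 3t - 1.
Then f(6) = -199.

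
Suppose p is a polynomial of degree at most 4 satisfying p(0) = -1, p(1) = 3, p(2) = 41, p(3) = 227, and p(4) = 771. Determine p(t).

p(t) = 4t^4 - 5t^3 + 4t^2 + t - 1

Write p(t) = at^4 + bt^3 + ct^2 + dt + e. Substituting each data point gives a linear system:
  e = -1
  a + b + c + d + e = 3
  16a + 8b + 4c + 2d + e = 41
  81a + 27b + 9c + 3d + e = 227
  256a + 64b + 16c + 4d + e = 771
Solving the system yields a = 4, b = -5, c = 4, d = 1, e = -1.
So p(t) = 4t⁴ - 5t³ + 4t² + t - 1.
Check: p(2) = 41. ✓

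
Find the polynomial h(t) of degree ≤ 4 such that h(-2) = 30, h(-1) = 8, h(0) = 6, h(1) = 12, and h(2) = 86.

h(t) = 3t^4 + 4t^3 + t^2 - 2t + 6

Using the Lagrange interpolation formula with nodes -2, -1, 0, 1, 2:
  L_0(t) = (t + 1)t(t - 1)(t - 2) / 24
  L_1(t) = (t + 2)t(t - 1)(t - 2) / -6
  L_2(t) = (t + 2)(t + 1)(t - 1)(t - 2) / 4
  L_3(t) = (t + 2)(t + 1)t(t - 2) / -6
  L_4(t) = (t + 2)(t + 1)t(t - 1) / 24
Then h(t) = 30·L_0(t) + 8·L_1(t) + 6·L_2(t) + 12·L_3(t) + 86·L_4(t).
Expanding and collecting terms gives h(t) = 3t⁴ + 4t³ + t² - 2t + 6.
Check: h(-1) = 8. ✓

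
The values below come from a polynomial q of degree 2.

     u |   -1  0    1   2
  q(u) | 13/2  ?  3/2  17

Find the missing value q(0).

-2

The 3 known points determine the degree-2 polynomial uniquely.
Write q(u) = au^2 + bu + c. Substituting each data point gives a linear system:
  a - b + c = 13/2
  a + b + c = 3/2
  4a + 2b + c = 17
Solving the system yields a = 6, b = -5/2, c = -2.
So q(u) = 6u^2 - (5/2)u - 2.
Then q(0) = -2.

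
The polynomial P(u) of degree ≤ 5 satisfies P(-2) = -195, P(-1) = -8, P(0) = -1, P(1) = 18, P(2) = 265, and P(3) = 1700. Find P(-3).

Forward differences of the values at u = -2, -1, 0, 1, 2, 3:
  P  : -195  -8  -1  18  265  1700
  Δ  : 187  7  19  247  1435
  Δ^2: -180  12  228  1188
  Δ^3: 192  216  960
  Δ^4: 24  744
  Δ^5: 720
The fifth differences are constant, confirming degree 5.
Interpolating (Newton forward form) and evaluating at u = -3 gives P(-3) = -1450.

-1450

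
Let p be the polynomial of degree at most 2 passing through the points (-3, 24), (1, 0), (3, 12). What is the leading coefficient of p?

Write p(t) = at^2 + bt + c. Substituting each data point gives a linear system:
  9a - 3b + c = 24
  a + b + c = 0
  9a + 3b + c = 12
Solving the system yields a = 2, b = -2, c = 0.
So p(t) = 2t^2 - 2t.
The leading coefficient is 2.

2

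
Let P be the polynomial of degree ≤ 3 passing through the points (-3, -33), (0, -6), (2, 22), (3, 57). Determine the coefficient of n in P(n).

6

Write P(n) = an^3 + bn^2 + cn + d. Substituting each data point gives a linear system:
  -27a + 9b - 3c + d = -33
  d = -6
  8a + 4b + 2c + d = 22
  27a + 9b + 3c + d = 57
Solving the system yields a = 1, b = 2, c = 6, d = -6.
So P(n) = n^3 + 2n^2 + 6n - 6.
The coefficient of n is 6.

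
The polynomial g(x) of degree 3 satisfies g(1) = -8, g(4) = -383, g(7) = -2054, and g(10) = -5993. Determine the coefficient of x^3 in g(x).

-6

Write g(x) = ax^3 + bx^2 + cx + d. Substituting each data point gives a linear system:
  a + b + c + d = -8
  64a + 16b + 4c + d = -383
  343a + 49b + 7c + d = -2054
  1000a + 100b + 10c + d = -5993
Solving the system yields a = -6, b = 0, c = 1, d = -3.
So g(x) = -6x^3 + x - 3.
The leading coefficient is -6.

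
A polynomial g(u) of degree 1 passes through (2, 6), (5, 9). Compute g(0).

4

Using the Lagrange interpolation formula with nodes 2, 5:
  L_0(u) = (u - 5) / -3
  L_1(u) = (u - 2) / 3
Then g(u) = 6·L_0(u) + 9·L_1(u).
Expanding and collecting terms gives g(u) = u + 4.
Evaluating at u = 0: g(0) = 4.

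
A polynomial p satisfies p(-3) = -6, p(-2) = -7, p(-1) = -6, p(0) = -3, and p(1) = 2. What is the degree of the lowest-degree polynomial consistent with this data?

Forward differences of the values at x = -3, -2, -1, 0, 1:
  p  : -6  -7  -6  -3  2
  Δ  : -1  1  3  5
  Δ^2: 2  2  2
  Δ^3: 0  0
  Δ^4: 0
The second differences are constant (2) and nonzero, while all higher differences vanish, so the minimal degree is 2.

2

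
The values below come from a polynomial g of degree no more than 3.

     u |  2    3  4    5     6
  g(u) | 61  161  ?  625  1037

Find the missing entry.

341

The 4 known points determine the degree-3 polynomial uniquely.
Write g(u) = au^3 + bu^2 + cu + d. Substituting each data point gives a linear system:
  8a + 4b + 2c + d = 61
  27a + 9b + 3c + d = 161
  125a + 25b + 5c + d = 625
  216a + 36b + 6c + d = 1037
Solving the system yields a = 4, b = 4, c = 4, d = 5.
So g(u) = 4u^3 + 4u^2 + 4u + 5.
Then g(4) = 341.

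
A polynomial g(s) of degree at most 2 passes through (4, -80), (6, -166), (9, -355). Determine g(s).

g(s) = -4s^2 - 3s - 4

Write g(s) = as^2 + bs + c. Substituting each data point gives a linear system:
  16a + 4b + c = -80
  36a + 6b + c = -166
  81a + 9b + c = -355
Solving the system yields a = -4, b = -3, c = -4.
So g(s) = -4s^2 - 3s - 4.
Check: g(9) = -355. ✓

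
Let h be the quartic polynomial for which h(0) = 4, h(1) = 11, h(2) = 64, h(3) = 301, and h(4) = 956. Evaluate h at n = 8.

Write h(n) = an^4 + bn^3 + cn^2 + dn + e. Substituting each data point gives a linear system:
  e = 4
  a + b + c + d + e = 11
  16a + 8b + 4c + 2d + e = 64
  81a + 27b + 9c + 3d + e = 301
  256a + 64b + 16c + 4d + e = 956
Solving the system yields a = 4, b = -1, c = -2, d = 6, e = 4.
So h(n) = 4n^4 - n^3 - 2n^2 + 6n + 4.
Then h(8) = 15796.

15796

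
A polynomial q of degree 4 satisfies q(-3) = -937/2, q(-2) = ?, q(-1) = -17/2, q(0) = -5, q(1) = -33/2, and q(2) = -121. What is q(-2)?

-93

The 5 known points determine the degree-4 polynomial uniquely.
Write q(t) = at^4 + bt^3 + ct^2 + dt + e. Substituting each data point gives a linear system:
  81a - 27b + 9c - 3d + e = -937/2
  a - b + c - d + e = -17/2
  e = -5
  a + b + c + d + e = -33/2
  16a + 8b + 4c + 2d + e = -121
Solving the system yields a = -6, b = -1, c = -3/2, d = -3, e = -5.
So q(t) = -6t^4 - t^3 - (3/2)t^2 - 3t - 5.
Then q(-2) = -93.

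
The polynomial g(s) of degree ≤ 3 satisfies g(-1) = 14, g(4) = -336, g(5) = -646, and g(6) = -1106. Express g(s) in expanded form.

Using the Lagrange interpolation formula with nodes -1, 4, 5, 6:
  L_0(s) = (s - 4)(s - 5)(s - 6) / -210
  L_1(s) = (s + 1)(s - 5)(s - 6) / 10
  L_2(s) = (s + 1)(s - 4)(s - 6) / -6
  L_3(s) = (s + 1)(s - 4)(s - 5) / 14
Then g(s) = 14·L_0(s) - 336·L_1(s) - 646·L_2(s) - 1106·L_3(s).
Expanding and collecting terms gives g(s) = -5s^3 - 5s + 4.
Check: g(-1) = 14. ✓

g(s) = -5s^3 - 5s + 4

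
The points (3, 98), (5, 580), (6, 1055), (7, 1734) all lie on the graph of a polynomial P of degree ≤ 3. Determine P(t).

Using the Lagrange interpolation formula with nodes 3, 5, 6, 7:
  L_0(t) = (t - 5)(t - 6)(t - 7) / -24
  L_1(t) = (t - 3)(t - 6)(t - 7) / 4
  L_2(t) = (t - 3)(t - 5)(t - 7) / -3
  L_3(t) = (t - 3)(t - 5)(t - 6) / 8
Then P(t) = 98·L_0(t) + 580·L_1(t) + 1055·L_2(t) + 1734·L_3(t).
Expanding and collecting terms gives P(t) = 6t^3 - 6t^2 - 5t + 5.
Check: P(6) = 1055. ✓

P(t) = 6t^3 - 6t^2 - 5t + 5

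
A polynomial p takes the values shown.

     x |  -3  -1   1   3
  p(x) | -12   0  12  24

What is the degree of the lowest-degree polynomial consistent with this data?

1

Forward differences of the values at x = -3, -1, 1, 3:
  p  : -12  0  12  24
  Δ  : 12  12  12
  Δ^2: 0  0
  Δ^3: 0
The first differences are constant (12) and nonzero, while all higher differences vanish, so the minimal degree is 1.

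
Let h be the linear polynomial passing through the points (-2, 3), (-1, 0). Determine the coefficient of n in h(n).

Write h(n) = an + b. Substituting each data point gives a linear system:
  -2a + b = 3
  -a + b = 0
Solving the system yields a = -3, b = -3.
So h(n) = -3n - 3.
The leading coefficient is -3.

-3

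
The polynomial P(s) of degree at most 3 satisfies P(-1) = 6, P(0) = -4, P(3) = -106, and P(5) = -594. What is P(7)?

Write P(s) = as^3 + bs^2 + cs + d. Substituting each data point gives a linear system:
  -a + b - c + d = 6
  d = -4
  27a + 9b + 3c + d = -106
  125a + 25b + 5c + d = -594
Solving the system yields a = -6, b = 6, c = 2, d = -4.
So P(s) = -6s³ + 6s² + 2s - 4.
Then P(7) = -1754.

-1754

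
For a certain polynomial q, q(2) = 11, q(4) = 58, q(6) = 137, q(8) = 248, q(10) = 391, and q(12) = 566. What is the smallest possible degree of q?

2

Forward differences of the values at x = 2, 4, 6, 8, 10, 12:
  q  : 11  58  137  248  391  566
  Δ  : 47  79  111  143  175
  Δ^2: 32  32  32  32
  Δ^3: 0  0  0
  Δ^4: 0  0
  Δ^5: 0
The second differences are constant (32) and nonzero, while all higher differences vanish, so the minimal degree is 2.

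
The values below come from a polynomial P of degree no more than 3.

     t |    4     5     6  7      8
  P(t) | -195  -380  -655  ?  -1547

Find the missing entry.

-1038

The 4 known points determine the degree-3 polynomial uniquely.
Write P(t) = at^3 + bt^2 + ct + d. Substituting each data point gives a linear system:
  64a + 16b + 4c + d = -195
  125a + 25b + 5c + d = -380
  216a + 36b + 6c + d = -655
  512a + 64b + 8c + d = -1547
Solving the system yields a = -3, b = 0, c = -2, d = 5.
So P(t) = -3t^3 - 2t + 5.
Then P(7) = -1038.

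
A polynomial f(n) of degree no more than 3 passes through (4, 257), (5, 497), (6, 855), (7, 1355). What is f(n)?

f(n) = 4n^3 - n^2 + 5n - 3

Using the Lagrange interpolation formula with nodes 4, 5, 6, 7:
  L_0(n) = (n - 5)(n - 6)(n - 7) / -6
  L_1(n) = (n - 4)(n - 6)(n - 7) / 2
  L_2(n) = (n - 4)(n - 5)(n - 7) / -2
  L_3(n) = (n - 4)(n - 5)(n - 6) / 6
Then f(n) = 257·L_0(n) + 497·L_1(n) + 855·L_2(n) + 1355·L_3(n).
Expanding and collecting terms gives f(n) = 4n^3 - n^2 + 5n - 3.
Check: f(5) = 497. ✓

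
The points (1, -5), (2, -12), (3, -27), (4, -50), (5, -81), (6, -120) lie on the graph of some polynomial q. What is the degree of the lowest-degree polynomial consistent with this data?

2

Forward differences of the values at s = 1, 2, 3, 4, 5, 6:
  q  : -5  -12  -27  -50  -81  -120
  Δ  : -7  -15  -23  -31  -39
  Δ^2: -8  -8  -8  -8
  Δ^3: 0  0  0
  Δ^4: 0  0
  Δ^5: 0
The second differences are constant (-8) and nonzero, while all higher differences vanish, so the minimal degree is 2.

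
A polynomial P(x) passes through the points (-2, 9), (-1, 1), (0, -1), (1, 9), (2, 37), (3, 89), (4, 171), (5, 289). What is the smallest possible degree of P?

3

Forward differences of the values at x = -2, -1, 0, 1, 2, 3, 4, 5:
  P  : 9  1  -1  9  37  89  171  289
  Δ  : -8  -2  10  28  52  82  118
  Δ^2: 6  12  18  24  30  36
  Δ^3: 6  6  6  6  6
  Δ^4: 0  0  0  0
  Δ^5: 0  0  0
  Δ^6: 0  0
  Δ^7: 0
The third differences are constant (6) and nonzero, while all higher differences vanish, so the minimal degree is 3.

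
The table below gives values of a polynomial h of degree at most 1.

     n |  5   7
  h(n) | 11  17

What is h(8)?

20

Using the Lagrange interpolation formula with nodes 5, 7:
  L_0(n) = (n - 7) / -2
  L_1(n) = (n - 5) / 2
Then h(n) = 11·L_0(n) + 17·L_1(n).
Expanding and collecting terms gives h(n) = 3n - 4.
Evaluating at n = 8: h(8) = 20.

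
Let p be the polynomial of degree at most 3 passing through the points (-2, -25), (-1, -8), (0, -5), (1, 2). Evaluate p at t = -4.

-173

Using the Lagrange interpolation formula with nodes -2, -1, 0, 1:
  L_0(t) = (t + 1)t(t - 1) / -6
  L_1(t) = (t + 2)t(t - 1) / 2
  L_2(t) = (t + 2)(t + 1)(t - 1) / -2
  L_3(t) = (t + 2)(t + 1)t / 6
Then p(t) = -25·L_0(t) - 8·L_1(t) - 5·L_2(t) + 2·L_3(t).
Expanding and collecting terms gives p(t) = 3t^3 + 2t^2 + 2t - 5.
Evaluating at t = -4: p(-4) = -173.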